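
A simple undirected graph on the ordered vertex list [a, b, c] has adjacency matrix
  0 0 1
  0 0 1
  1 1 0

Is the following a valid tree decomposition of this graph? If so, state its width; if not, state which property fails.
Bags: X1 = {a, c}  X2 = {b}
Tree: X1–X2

No — edge (c,b) lies in no bag.

A tree decomposition must satisfy three properties: every vertex lies in some bag; for every edge, both endpoints lie together in some bag; and for every vertex, the bags containing it form a connected subtree. Here edge (c,b) lies in no bag, so the decomposition is invalid.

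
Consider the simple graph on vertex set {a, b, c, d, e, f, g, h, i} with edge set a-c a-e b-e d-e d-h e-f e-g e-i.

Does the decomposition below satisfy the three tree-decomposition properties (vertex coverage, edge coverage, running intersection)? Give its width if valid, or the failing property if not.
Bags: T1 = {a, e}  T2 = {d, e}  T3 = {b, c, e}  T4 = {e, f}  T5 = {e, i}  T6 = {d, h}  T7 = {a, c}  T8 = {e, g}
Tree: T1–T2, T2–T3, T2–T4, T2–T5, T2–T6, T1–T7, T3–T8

A tree decomposition must satisfy three properties: every vertex lies in some bag; for every edge, both endpoints lie together in some bag; and for every vertex, the bags containing it form a connected subtree. Here bags containing vertex c are not connected in the tree, so the decomposition is invalid.

No — bags containing vertex c are not connected in the tree.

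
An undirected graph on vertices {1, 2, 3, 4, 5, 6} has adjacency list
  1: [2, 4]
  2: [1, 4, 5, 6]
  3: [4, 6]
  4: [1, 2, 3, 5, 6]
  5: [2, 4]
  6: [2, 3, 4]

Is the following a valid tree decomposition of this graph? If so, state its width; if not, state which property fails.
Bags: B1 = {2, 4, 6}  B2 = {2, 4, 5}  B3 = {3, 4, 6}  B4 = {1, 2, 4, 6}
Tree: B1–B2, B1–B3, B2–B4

A tree decomposition must satisfy three properties: every vertex lies in some bag; for every edge, both endpoints lie together in some bag; and for every vertex, the bags containing it form a connected subtree. Here bags containing vertex 6 are not connected in the tree, so the decomposition is invalid.

No — bags containing vertex 6 are not connected in the tree.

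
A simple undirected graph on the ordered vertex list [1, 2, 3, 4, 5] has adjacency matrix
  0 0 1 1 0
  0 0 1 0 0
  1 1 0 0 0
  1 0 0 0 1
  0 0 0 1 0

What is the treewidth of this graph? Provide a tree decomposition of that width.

Each bag holds 2 vertices, so the decomposition has width 1, which upper-bounds the treewidth. Since G has at least one edge (e.g. 2–3), it is not an edgeless graph, so tw(G) ≥ 1. Hence tw(G) = 1 exactly.

Treewidth 1.
Bags: B1 = {2, 3}  B2 = {1, 3}  B3 = {1, 4}  B4 = {4, 5}
Tree: B1–B2, B2–B3, B3–B4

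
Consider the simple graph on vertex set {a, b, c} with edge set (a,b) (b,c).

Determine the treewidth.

A width-1 tree decomposition is:
Bags: B1 = {a, b}  B2 = {b, c}
Tree: B1–B2
Each bag holds 2 vertices, so the decomposition has width 1, which upper-bounds the treewidth. Since G has at least one edge (e.g. a–b), it is not an edgeless graph, so tw(G) ≥ 1. Therefore the treewidth is 1.

1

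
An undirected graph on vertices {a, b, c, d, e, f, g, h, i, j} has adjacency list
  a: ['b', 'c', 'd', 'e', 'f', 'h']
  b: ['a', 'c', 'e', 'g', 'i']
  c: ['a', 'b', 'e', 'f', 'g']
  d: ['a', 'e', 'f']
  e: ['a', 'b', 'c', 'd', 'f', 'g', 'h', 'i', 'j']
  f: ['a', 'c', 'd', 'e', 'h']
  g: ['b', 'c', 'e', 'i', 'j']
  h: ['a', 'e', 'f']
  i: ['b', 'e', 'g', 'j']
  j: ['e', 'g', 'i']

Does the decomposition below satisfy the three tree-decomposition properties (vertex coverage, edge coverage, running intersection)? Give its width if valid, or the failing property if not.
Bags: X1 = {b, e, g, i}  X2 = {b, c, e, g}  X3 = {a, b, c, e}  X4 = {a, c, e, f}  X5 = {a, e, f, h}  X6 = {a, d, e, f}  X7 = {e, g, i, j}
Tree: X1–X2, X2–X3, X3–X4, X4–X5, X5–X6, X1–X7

Yes; width 3.

Every vertex of G appears in some bag (union = {a, b, c, d, e, f, g, h, i, j}); every edge is covered by a bag; and for each vertex v the set of bags containing v is connected in the bag tree. The decomposition is therefore valid. The largest bag has 4 vertices, so the width is 3.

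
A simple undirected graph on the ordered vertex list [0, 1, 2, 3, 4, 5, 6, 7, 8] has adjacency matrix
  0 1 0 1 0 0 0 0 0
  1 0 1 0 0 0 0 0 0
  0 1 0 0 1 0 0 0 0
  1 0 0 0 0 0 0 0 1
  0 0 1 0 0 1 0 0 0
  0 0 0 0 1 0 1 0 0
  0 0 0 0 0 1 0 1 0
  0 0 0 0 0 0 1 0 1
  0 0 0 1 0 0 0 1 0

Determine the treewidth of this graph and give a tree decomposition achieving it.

Every bag has size at most 3, so the width is 3 − 1 = 2 and tw(G) ≤ 2. The edges 5–6–7–8–3–0–1–2–4–5 form a cycle, so G is not a tree and its treewidth is at least 2. Therefore the treewidth is 2.

Treewidth 2.
One optimal decomposition is:
Bags: B1 = {5, 6, 7}  B2 = {5, 7, 8}  B3 = {3, 5, 8}  B4 = {0, 3, 5}  B5 = {0, 1, 5}  B6 = {1, 2, 5}  B7 = {2, 4, 5}
Tree: B1–B2, B2–B3, B3–B4, B4–B5, B5–B6, B6–B7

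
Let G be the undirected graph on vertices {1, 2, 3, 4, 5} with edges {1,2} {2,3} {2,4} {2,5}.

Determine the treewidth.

1

A width-1 tree decomposition is:
Bags: B1 = {2, 4}  B2 = {2, 3}  B3 = {2, 5}  B4 = {1, 2}
Tree: B1–B2, B1–B3, B3–B4
Every bag has size at most 2, so the width is 2 − 1 = 1 and tw(G) ≤ 1. Any graph with an edge has treewidth ≥ 1, and G has the edge 4–2. Hence tw(G) = 1 exactly.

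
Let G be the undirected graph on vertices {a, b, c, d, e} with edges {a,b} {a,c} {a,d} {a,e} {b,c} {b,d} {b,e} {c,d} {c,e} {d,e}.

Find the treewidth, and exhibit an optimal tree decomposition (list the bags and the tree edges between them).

With just one bag of size 5, the width is 5 − 1 = 4, so tw(G) ≤ 4. For the lower bound, the 5 vertices {a, b, c, d, e} are pairwise adjacent, and any tree decomposition puts a clique entirely inside one bag — forcing width ≥ 4. Therefore the treewidth is 4.

Treewidth 4.
Bags: B1 = {a, b, c, d, e}
Tree: (single bag)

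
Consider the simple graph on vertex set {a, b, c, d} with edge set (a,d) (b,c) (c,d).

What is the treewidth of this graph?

1

A width-1 tree decomposition is:
Bags: B1 = {b, c}  B2 = {c, d}  B3 = {a, d}
Tree: B1–B2, B2–B3
Each bag holds 2 vertices, so the decomposition has width 1, which upper-bounds the treewidth. Since G has at least one edge (e.g. b–c), it is not an edgeless graph, so tw(G) ≥ 1. Hence tw(G) = 1 exactly.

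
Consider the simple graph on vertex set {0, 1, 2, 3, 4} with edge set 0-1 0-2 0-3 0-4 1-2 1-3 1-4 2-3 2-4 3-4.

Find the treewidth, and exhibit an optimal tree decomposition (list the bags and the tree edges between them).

Treewidth 4.
Bags: B1 = {0, 1, 2, 3, 4}
Tree: (single bag)

A single bag containing all 5 vertices is trivially a valid decomposition of width 4. On the other hand G contains the 5-clique {0, 1, 2, 3, 4}. A clique must lie in a single bag of any decomposition, so no decomposition can have width below 4. Therefore the treewidth is 4.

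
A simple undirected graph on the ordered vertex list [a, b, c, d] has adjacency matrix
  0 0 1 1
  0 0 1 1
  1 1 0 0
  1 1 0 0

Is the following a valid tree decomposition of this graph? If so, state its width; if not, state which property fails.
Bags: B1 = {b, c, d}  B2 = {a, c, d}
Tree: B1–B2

Yes; width 2.

Checking the three conditions: (i) the bags cover all of {a, b, c, d}; (ii) for each edge, some bag contains both endpoints; (iii) the bags containing any fixed vertex form a subtree. All hold, so the decomposition is valid with width 3 − 1 = 2.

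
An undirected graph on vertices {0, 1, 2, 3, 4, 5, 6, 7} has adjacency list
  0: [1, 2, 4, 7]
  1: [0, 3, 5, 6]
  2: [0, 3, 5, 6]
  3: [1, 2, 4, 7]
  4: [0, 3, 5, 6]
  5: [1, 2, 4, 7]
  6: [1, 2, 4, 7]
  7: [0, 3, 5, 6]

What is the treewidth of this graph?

4

A width-4 tree decomposition is:
Bags: B1 = {0, 3, 4, 5, 6}  B2 = {0, 3, 5, 6, 7}  B3 = {0, 2, 3, 5, 6}  B4 = {0, 1, 3, 5, 6}
Tree: B1–B2, B2–B3, B3–B4
The largest bag has 5 vertices, giving width 4; this decomposition certifies tw(G) ≤ 4. For the lower bound: the 5 vertex sets {4,6}, {5,7}, {0,2}, {3}, {1} are disjoint, each induces a connected subgraph, and every pair is joined by at least one edge of G. Contracting each set to a single vertex therefore yields K_{5} as a minor, and since treewidth is minor-monotone, tw(G) ≥ tw(K_{5}) = 4. Hence tw(G) = 4 exactly.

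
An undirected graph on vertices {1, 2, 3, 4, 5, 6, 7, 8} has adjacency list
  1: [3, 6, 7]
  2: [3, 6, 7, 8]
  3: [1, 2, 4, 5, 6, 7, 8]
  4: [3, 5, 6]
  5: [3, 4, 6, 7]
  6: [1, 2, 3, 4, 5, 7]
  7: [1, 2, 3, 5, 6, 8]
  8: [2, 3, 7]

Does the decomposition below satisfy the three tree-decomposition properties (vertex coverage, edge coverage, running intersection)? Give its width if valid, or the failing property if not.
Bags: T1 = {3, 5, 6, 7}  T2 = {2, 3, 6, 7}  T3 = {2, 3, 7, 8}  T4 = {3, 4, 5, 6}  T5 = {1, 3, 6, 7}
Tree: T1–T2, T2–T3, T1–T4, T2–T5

Yes; width 3.

Vertex coverage: the bags together contain {1, 2, 3, 4, 5, 6, 7, 8}, the full vertex set. Edge coverage: each edge of G has both endpoints in at least one bag. Running intersection: for every vertex, the bags containing it form a connected subtree. All three properties hold, so this is a valid tree decomposition of width max|bag| − 1 = 3, and hence tw(G) ≤ 3.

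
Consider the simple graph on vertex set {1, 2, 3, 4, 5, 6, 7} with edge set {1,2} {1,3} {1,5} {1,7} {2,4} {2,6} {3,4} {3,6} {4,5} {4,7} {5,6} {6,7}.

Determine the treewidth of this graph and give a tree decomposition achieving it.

Treewidth 3.
Bags: B1 = {1, 3, 4, 6}  B2 = {1, 4, 6, 7}  B3 = {1, 4, 5, 6}  B4 = {1, 2, 4, 6}
Tree: B1–B2, B2–B3, B3–B4

Every bag has size at most 4, so the width is 4 − 1 = 3 and tw(G) ≤ 3. For the lower bound: the 4 vertex sets {3,4}, {6,7}, {1}, {5} are disjoint, each induces a connected subgraph, and every pair is joined by at least one edge of G. Contracting each set to a single vertex therefore yields K_{4} as a minor, and since treewidth is minor-monotone, tw(G) ≥ tw(K_{4}) = 3. Therefore the treewidth is 3.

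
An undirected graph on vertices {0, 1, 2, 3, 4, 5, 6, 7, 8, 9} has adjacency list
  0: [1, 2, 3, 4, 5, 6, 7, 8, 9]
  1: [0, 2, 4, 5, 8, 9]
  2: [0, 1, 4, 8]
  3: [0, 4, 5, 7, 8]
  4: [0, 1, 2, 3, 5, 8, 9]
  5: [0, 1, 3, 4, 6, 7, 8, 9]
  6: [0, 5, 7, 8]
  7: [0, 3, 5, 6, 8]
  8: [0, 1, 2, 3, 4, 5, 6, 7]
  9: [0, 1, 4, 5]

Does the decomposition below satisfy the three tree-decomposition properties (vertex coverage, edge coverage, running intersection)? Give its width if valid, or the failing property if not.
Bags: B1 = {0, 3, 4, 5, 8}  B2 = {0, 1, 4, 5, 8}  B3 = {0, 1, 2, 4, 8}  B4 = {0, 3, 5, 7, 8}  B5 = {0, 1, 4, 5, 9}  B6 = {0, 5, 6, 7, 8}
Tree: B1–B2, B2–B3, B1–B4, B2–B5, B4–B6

Yes; width 4.

Checking the three conditions: (i) the bags cover all of {0, 1, 2, 3, 4, 5, 6, 7, 8, 9}; (ii) for each edge, some bag contains both endpoints; (iii) the bags containing any fixed vertex form a subtree. All hold, so the decomposition is valid with width 5 − 1 = 4.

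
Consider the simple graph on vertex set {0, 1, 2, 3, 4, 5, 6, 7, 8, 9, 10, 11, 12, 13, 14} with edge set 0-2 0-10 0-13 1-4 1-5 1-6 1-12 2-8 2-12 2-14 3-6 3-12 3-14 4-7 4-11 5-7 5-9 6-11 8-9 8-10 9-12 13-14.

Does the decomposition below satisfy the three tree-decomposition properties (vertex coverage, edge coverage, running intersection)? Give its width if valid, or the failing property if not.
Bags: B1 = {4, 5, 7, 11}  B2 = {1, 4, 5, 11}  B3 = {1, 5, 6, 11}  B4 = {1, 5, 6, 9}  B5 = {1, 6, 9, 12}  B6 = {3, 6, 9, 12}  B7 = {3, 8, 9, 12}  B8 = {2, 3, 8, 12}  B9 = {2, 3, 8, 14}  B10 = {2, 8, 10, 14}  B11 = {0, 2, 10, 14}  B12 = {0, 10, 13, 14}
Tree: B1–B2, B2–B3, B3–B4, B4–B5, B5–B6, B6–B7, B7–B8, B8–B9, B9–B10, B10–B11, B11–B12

Yes; width 3.

Checking the three conditions: (i) the bags cover all of {0, 1, 2, 3, 4, 5, 6, 7, 8, 9, 10, 11, 12, 13, 14}; (ii) for each edge, some bag contains both endpoints; (iii) the bags containing any fixed vertex form a subtree. All hold, so the decomposition is valid with width 4 − 1 = 3.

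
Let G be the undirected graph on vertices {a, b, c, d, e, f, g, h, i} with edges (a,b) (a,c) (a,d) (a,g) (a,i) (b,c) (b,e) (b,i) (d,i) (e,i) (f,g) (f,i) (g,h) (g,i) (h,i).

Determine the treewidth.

A width-2 tree decomposition is:
Bags: B1 = {a, d, i}  B2 = {a, b, i}  B3 = {b, e, i}  B4 = {a, g, i}  B5 = {f, g, i}  B6 = {g, h, i}  B7 = {a, b, c}
Tree: B1–B2, B2–B3, B1–B4, B4–B5, B4–B6, B2–B7
Every bag has size at most 3, so the width is 3 − 1 = 2 and tw(G) ≤ 2. On the other hand G contains the 3-clique {a, b, c}. A clique must lie in a single bag of any decomposition, so no decomposition can have width below 2. Combining the bounds, tw(G) = 2.

2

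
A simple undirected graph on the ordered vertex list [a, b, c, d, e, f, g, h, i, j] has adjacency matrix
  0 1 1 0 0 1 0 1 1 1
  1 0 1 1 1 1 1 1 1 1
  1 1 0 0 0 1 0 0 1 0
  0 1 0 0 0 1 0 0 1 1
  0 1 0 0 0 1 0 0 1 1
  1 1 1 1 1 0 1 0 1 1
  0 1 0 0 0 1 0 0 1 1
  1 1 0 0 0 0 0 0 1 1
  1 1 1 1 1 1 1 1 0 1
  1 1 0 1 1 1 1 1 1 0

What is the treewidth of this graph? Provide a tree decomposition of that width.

Each bag holds 5 vertices, so the decomposition has width 4, which upper-bounds the treewidth. For the lower bound, the 5 vertices {a, b, h, i, j} are pairwise adjacent, and any tree decomposition puts a clique entirely inside one bag — forcing width ≥ 4. Hence tw(G) = 4 exactly.

Treewidth 4.
One optimal decomposition is:
Bags: B1 = {a, b, h, i, j}  B2 = {a, b, f, i, j}  B3 = {b, d, f, i, j}  B4 = {b, f, g, i, j}  B5 = {a, b, c, f, i}  B6 = {b, e, f, i, j}
Tree: B1–B2, B2–B3, B3–B4, B2–B5, B4–B6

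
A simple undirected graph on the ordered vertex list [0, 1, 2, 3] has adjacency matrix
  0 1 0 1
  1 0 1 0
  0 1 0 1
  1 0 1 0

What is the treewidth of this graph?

2

A width-2 tree decomposition is:
Bags: B1 = {1, 2, 3}  B2 = {0, 1, 3}
Tree: B1–B2
Each bag holds 3 vertices, so the decomposition has width 2, which upper-bounds the treewidth. The edges 1–2–3–0–1 form a cycle, so G is not a tree and its treewidth is at least 2. Combining the bounds, tw(G) = 2.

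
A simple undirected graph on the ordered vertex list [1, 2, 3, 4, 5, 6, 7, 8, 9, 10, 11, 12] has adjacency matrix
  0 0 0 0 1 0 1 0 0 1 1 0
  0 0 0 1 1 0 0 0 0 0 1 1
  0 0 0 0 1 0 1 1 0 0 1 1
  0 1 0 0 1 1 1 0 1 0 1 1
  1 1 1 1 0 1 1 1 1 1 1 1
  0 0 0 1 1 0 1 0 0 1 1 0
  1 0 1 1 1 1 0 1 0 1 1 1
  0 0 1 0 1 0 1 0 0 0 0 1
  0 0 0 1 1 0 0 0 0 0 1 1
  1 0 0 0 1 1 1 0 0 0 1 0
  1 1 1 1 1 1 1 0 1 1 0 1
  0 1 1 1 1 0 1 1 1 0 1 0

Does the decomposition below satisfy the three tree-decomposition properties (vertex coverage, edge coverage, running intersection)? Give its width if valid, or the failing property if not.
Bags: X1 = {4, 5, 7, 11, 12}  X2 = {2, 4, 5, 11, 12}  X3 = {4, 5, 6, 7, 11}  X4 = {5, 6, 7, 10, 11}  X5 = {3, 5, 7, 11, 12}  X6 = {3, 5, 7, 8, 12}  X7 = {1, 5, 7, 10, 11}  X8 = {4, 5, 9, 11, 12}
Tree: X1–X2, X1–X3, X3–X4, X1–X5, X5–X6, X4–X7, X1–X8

Every vertex of G appears in some bag (union = {1, 2, 3, 4, 5, 6, 7, 8, 9, 10, 11, 12}); every edge is covered by a bag; and for each vertex v the set of bags containing v is connected in the bag tree. The decomposition is therefore valid. The largest bag has 5 vertices, so the width is 4.

Yes; width 4.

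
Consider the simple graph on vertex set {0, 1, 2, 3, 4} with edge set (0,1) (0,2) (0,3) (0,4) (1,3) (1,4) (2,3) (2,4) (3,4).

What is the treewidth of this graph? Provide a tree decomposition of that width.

Treewidth 3.
Bags: B1 = {0, 1, 3, 4}  B2 = {0, 2, 3, 4}
Tree: B1–B2

Every bag has size at most 4, so the width is 4 − 1 = 3 and tw(G) ≤ 3. Conversely, {0, 1, 3, 4} is a clique of size 4, and the vertices of any clique must share a bag in every tree decomposition; so some bag has ≥ 4 vertices and tw(G) ≥ 3. The upper and lower bounds meet at 3, so that is the treewidth.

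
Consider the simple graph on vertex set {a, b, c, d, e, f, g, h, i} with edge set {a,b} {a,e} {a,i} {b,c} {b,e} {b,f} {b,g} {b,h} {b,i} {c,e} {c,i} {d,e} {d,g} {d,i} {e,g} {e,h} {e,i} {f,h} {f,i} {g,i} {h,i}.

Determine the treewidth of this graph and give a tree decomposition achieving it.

Each bag holds 4 vertices, so the decomposition has width 3, which upper-bounds the treewidth. For the lower bound, the 4 vertices {d, e, g, i} are pairwise adjacent, and any tree decomposition puts a clique entirely inside one bag — forcing width ≥ 3. Combining the bounds, tw(G) = 3.

Treewidth 3.
Bags: B1 = {b, c, e, i}  B2 = {b, e, h, i}  B3 = {a, b, e, i}  B4 = {b, e, g, i}  B5 = {d, e, g, i}  B6 = {b, f, h, i}
Tree: B1–B2, B1–B3, B3–B4, B4–B5, B2–B6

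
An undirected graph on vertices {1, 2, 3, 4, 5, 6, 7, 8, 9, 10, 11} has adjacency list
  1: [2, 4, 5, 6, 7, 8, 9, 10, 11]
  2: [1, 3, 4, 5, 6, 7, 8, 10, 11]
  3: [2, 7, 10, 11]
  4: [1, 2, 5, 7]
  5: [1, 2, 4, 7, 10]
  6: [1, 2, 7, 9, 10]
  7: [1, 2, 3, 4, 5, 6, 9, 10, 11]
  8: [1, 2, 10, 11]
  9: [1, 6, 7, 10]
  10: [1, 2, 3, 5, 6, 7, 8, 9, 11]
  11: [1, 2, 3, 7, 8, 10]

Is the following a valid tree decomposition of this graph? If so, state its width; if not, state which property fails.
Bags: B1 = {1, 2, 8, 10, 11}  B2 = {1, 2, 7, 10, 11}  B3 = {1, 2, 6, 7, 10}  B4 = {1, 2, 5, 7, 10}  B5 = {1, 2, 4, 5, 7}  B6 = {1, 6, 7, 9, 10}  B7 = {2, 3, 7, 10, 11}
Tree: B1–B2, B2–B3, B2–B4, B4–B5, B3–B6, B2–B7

Vertex coverage: the bags together contain {1, 2, 3, 4, 5, 6, 7, 8, 9, 10, 11}, the full vertex set. Edge coverage: each edge of G has both endpoints in at least one bag. Running intersection: for every vertex, the bags containing it form a connected subtree. All three properties hold, so this is a valid tree decomposition of width max|bag| − 1 = 4, and hence tw(G) ≤ 4.

Yes; width 4.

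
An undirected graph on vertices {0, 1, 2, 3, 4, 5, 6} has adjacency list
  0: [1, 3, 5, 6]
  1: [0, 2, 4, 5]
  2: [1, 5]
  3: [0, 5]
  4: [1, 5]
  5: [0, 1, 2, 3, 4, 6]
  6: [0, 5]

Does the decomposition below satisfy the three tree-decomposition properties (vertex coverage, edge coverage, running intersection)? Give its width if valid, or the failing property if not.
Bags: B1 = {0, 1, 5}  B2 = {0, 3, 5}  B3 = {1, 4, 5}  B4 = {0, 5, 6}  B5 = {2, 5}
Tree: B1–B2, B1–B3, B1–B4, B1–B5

A tree decomposition must satisfy three properties: every vertex lies in some bag; for every edge, both endpoints lie together in some bag; and for every vertex, the bags containing it form a connected subtree. Here edge (1,2) lies in no bag, so the decomposition is invalid.

No — edge (1,2) lies in no bag.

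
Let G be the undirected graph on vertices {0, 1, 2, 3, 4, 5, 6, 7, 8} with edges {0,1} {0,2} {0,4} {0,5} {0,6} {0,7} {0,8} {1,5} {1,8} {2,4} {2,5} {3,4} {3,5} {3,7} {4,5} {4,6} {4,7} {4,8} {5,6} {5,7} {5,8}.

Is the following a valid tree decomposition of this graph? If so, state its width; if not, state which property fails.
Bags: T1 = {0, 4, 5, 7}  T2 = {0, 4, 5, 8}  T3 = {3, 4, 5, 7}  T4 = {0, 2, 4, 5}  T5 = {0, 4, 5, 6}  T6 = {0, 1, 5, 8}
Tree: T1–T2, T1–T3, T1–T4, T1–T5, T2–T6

Yes; width 3.

Every vertex of G appears in some bag (union = {0, 1, 2, 3, 4, 5, 6, 7, 8}); every edge is covered by a bag; and for each vertex v the set of bags containing v is connected in the bag tree. The decomposition is therefore valid. The largest bag has 4 vertices, so the width is 3.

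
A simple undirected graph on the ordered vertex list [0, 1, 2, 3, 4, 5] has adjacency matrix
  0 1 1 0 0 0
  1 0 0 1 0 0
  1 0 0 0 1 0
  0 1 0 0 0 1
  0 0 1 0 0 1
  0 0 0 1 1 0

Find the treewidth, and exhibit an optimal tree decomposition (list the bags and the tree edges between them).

Every bag has size at most 3, so the width is 3 − 1 = 2 and tw(G) ≤ 2. The edges 0–1–3–5–4–2–0 form a cycle, so G is not a tree and its treewidth is at least 2. Hence tw(G) = 2 exactly.

Treewidth 2.
One optimal decomposition is:
Bags: B1 = {0, 1, 3}  B2 = {0, 3, 5}  B3 = {0, 4, 5}  B4 = {0, 2, 4}
Tree: B1–B2, B2–B3, B3–B4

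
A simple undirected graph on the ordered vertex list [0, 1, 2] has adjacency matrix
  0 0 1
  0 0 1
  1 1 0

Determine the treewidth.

A width-1 tree decomposition is:
Bags: B1 = {1, 2}  B2 = {0, 2}
Tree: B1–B2
Each bag holds 2 vertices, so the decomposition has width 1, which upper-bounds the treewidth. G has an edge, so its treewidth is at least 1. Therefore the treewidth is 1.

1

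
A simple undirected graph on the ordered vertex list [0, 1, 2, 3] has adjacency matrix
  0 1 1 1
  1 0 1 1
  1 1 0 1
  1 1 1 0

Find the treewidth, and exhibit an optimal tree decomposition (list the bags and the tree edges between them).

With just one bag of size 4, the width is 4 − 1 = 3, so tw(G) ≤ 3. Conversely, {0, 1, 2, 3} is a clique of size 4, and the vertices of any clique must share a bag in every tree decomposition; so some bag has ≥ 4 vertices and tw(G) ≥ 3. The upper and lower bounds meet at 3, so that is the treewidth.

Treewidth 3.
Bags: B1 = {0, 1, 2, 3}
Tree: (single bag)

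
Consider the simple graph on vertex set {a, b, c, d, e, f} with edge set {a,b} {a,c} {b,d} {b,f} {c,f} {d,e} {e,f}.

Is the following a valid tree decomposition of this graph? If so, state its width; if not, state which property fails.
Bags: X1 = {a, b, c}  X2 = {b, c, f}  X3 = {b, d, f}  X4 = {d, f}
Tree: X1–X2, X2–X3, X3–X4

A tree decomposition must satisfy three properties: every vertex lies in some bag; for every edge, both endpoints lie together in some bag; and for every vertex, the bags containing it form a connected subtree. Here vertex e appears in no bag, so the decomposition is invalid.

No — vertex e appears in no bag.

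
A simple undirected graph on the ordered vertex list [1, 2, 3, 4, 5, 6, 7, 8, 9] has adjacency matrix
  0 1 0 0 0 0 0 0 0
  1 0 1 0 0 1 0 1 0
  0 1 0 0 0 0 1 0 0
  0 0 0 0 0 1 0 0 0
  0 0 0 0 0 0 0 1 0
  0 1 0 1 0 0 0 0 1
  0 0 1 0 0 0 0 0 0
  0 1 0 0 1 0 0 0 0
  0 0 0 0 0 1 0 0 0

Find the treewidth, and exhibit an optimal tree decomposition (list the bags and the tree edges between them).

Treewidth 1.
One optimal decomposition is:
Bags: B1 = {2, 6}  B2 = {2, 3}  B3 = {3, 7}  B4 = {6, 9}  B5 = {1, 2}  B6 = {2, 8}  B7 = {4, 6}  B8 = {5, 8}
Tree: B1–B2, B2–B3, B1–B4, B2–B5, B5–B6, B4–B7, B6–B8

Each bag holds 2 vertices, so the decomposition has width 1, which upper-bounds the treewidth. Any graph with an edge has treewidth ≥ 1, and G has the edge 2–6. Therefore the treewidth is 1.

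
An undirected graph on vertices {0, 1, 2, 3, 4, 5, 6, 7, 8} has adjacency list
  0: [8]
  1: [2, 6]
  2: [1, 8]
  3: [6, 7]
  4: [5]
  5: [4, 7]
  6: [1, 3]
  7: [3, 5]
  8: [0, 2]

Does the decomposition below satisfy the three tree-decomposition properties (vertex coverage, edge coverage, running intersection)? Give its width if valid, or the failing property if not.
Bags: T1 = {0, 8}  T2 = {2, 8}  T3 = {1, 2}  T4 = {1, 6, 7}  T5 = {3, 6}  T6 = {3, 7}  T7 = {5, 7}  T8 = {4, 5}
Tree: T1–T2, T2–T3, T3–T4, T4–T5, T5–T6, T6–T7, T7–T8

A tree decomposition must satisfy three properties: every vertex lies in some bag; for every edge, both endpoints lie together in some bag; and for every vertex, the bags containing it form a connected subtree. Here bags containing vertex 7 are not connected in the tree, so the decomposition is invalid.

No — bags containing vertex 7 are not connected in the tree.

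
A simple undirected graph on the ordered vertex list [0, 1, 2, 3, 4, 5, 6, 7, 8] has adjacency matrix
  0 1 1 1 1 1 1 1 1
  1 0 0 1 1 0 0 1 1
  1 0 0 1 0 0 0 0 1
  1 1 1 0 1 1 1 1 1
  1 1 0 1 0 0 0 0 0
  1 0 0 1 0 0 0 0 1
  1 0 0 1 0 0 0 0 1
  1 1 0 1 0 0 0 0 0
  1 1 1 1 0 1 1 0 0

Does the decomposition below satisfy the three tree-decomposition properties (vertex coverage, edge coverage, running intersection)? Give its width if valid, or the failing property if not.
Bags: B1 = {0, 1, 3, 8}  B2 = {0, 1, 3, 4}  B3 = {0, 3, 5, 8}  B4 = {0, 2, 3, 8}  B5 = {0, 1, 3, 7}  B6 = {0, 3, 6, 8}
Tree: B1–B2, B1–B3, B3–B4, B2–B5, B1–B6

Yes; width 3.

Vertex coverage: the bags together contain {0, 1, 2, 3, 4, 5, 6, 7, 8}, the full vertex set. Edge coverage: each edge of G has both endpoints in at least one bag. Running intersection: for every vertex, the bags containing it form a connected subtree. All three properties hold, so this is a valid tree decomposition of width max|bag| − 1 = 3, and hence tw(G) ≤ 3.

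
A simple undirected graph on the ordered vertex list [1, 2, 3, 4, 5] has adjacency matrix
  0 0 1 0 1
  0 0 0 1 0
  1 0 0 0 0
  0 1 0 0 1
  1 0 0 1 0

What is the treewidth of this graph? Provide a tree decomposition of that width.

The largest bag has 2 vertices, giving width 1; this decomposition certifies tw(G) ≤ 1. G has an edge, so its treewidth is at least 1. Combining the bounds, tw(G) = 1.

Treewidth 1.
One such decomposition:
Bags: B1 = {1, 3}  B2 = {1, 5}  B3 = {4, 5}  B4 = {2, 4}
Tree: B1–B2, B2–B3, B3–B4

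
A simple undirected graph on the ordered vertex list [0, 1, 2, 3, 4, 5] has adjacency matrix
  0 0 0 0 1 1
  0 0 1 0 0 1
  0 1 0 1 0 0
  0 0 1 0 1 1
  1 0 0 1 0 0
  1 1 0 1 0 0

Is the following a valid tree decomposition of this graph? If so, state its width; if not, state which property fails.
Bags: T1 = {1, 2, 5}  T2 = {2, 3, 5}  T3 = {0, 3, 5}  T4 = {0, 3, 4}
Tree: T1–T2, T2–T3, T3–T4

Every vertex of G appears in some bag (union = {0, 1, 2, 3, 4, 5}); every edge is covered by a bag; and for each vertex v the set of bags containing v is connected in the bag tree. The decomposition is therefore valid. The largest bag has 3 vertices, so the width is 2.

Yes; width 2.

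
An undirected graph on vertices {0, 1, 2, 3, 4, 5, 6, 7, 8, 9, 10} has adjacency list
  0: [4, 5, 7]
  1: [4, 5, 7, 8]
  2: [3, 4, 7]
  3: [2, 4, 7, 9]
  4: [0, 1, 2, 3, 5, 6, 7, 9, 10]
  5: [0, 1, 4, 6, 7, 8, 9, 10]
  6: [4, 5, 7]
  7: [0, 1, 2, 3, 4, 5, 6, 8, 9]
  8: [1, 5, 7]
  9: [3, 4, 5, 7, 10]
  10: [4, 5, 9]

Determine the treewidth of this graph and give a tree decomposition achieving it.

Each bag holds 4 vertices, so the decomposition has width 3, which upper-bounds the treewidth. On the other hand G contains the 4-clique {1, 5, 7, 8}. A clique must lie in a single bag of any decomposition, so no decomposition can have width below 3. The upper and lower bounds meet at 3, so that is the treewidth.

Treewidth 3.
One optimal decomposition is:
Bags: B1 = {0, 4, 5, 7}  B2 = {4, 5, 7, 9}  B3 = {4, 5, 6, 7}  B4 = {3, 4, 7, 9}  B5 = {1, 4, 5, 7}  B6 = {2, 3, 4, 7}  B7 = {1, 5, 7, 8}  B8 = {4, 5, 9, 10}
Tree: B1–B2, B2–B3, B2–B4, B1–B5, B4–B6, B5–B7, B2–B8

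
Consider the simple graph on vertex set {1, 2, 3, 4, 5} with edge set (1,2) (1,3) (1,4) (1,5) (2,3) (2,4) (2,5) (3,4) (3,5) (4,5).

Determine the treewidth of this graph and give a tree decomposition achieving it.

Treewidth 4.
One optimal decomposition is:
Bags: B1 = {1, 2, 3, 4, 5}
Tree: (single bag)

With just one bag of size 5, the width is 5 − 1 = 4, so tw(G) ≤ 4. On the other hand G contains the 5-clique {1, 2, 3, 4, 5}. A clique must lie in a single bag of any decomposition, so no decomposition can have width below 4. Hence tw(G) = 4 exactly.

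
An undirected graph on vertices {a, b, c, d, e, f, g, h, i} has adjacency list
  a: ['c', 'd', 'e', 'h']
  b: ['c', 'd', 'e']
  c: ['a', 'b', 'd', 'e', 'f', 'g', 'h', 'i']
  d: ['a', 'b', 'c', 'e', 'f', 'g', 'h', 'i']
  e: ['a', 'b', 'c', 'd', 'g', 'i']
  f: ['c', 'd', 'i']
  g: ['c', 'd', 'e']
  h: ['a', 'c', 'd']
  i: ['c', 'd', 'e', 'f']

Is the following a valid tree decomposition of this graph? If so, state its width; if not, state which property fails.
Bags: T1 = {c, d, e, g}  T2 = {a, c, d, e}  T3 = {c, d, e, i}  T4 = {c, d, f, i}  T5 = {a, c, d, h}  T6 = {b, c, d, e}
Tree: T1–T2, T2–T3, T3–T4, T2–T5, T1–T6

Vertex coverage: the bags together contain {a, b, c, d, e, f, g, h, i}, the full vertex set. Edge coverage: each edge of G has both endpoints in at least one bag. Running intersection: for every vertex, the bags containing it form a connected subtree. All three properties hold, so this is a valid tree decomposition of width max|bag| − 1 = 3, and hence tw(G) ≤ 3.

Yes; width 3.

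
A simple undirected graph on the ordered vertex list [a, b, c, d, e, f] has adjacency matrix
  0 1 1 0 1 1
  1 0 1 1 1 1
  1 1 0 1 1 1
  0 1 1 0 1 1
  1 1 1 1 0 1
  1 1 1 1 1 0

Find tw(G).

4

A width-4 tree decomposition is:
Bags: B1 = {b, c, d, e, f}  B2 = {a, b, c, e, f}
Tree: B1–B2
Each bag holds 5 vertices, so the decomposition has width 4, which upper-bounds the treewidth. Conversely, {b, c, d, e, f} is a clique of size 5, and the vertices of any clique must share a bag in every tree decomposition; so some bag has ≥ 5 vertices and tw(G) ≥ 4. Combining the bounds, tw(G) = 4.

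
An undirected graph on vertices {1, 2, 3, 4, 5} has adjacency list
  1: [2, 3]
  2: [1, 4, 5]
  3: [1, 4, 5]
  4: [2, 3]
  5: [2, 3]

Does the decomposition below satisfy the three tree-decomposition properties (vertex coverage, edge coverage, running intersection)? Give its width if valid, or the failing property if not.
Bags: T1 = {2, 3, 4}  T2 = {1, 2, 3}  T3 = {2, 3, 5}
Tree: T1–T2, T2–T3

Vertex coverage: the bags together contain {1, 2, 3, 4, 5}, the full vertex set. Edge coverage: each edge of G has both endpoints in at least one bag. Running intersection: for every vertex, the bags containing it form a connected subtree. All three properties hold, so this is a valid tree decomposition of width max|bag| − 1 = 2, and hence tw(G) ≤ 2.

Yes; width 2.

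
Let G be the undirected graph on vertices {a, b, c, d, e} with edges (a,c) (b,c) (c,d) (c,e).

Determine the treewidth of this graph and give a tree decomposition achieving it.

Treewidth 1.
One optimal decomposition is:
Bags: B1 = {c, d}  B2 = {b, c}  B3 = {c, e}  B4 = {a, c}
Tree: B1–B2, B2–B3, B3–B4

Every bag has size at most 2, so the width is 2 − 1 = 1 and tw(G) ≤ 1. Since G has at least one edge (e.g. d–c), it is not an edgeless graph, so tw(G) ≥ 1. Therefore the treewidth is 1.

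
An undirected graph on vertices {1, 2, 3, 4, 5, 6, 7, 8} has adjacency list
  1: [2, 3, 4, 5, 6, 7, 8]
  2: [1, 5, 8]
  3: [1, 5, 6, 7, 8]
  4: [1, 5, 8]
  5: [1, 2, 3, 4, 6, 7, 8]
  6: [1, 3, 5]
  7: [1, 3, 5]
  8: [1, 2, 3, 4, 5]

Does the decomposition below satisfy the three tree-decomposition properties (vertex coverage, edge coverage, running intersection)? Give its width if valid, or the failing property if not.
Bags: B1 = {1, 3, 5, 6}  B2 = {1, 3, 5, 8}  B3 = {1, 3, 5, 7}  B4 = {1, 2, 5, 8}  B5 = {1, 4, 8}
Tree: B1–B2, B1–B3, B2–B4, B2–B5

A tree decomposition must satisfy three properties: every vertex lies in some bag; for every edge, both endpoints lie together in some bag; and for every vertex, the bags containing it form a connected subtree. Here edge (5,4) lies in no bag, so the decomposition is invalid.

No — edge (5,4) lies in no bag.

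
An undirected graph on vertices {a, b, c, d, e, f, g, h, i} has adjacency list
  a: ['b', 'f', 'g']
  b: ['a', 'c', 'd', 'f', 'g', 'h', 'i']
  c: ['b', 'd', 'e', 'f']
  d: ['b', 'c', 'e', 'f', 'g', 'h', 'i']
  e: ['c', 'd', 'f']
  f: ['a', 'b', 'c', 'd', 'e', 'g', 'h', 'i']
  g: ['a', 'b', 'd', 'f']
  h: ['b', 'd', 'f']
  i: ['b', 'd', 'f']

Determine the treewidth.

3

A width-3 tree decomposition is:
Bags: B1 = {b, d, f, i}  B2 = {b, d, f, g}  B3 = {b, c, d, f}  B4 = {b, d, f, h}  B5 = {c, d, e, f}  B6 = {a, b, f, g}
Tree: B1–B2, B2–B3, B3–B4, B3–B5, B2–B6
Each bag holds 4 vertices, so the decomposition has width 3, which upper-bounds the treewidth. On the other hand G contains the 4-clique {c, d, e, f}. A clique must lie in a single bag of any decomposition, so no decomposition can have width below 3. Hence tw(G) = 3 exactly.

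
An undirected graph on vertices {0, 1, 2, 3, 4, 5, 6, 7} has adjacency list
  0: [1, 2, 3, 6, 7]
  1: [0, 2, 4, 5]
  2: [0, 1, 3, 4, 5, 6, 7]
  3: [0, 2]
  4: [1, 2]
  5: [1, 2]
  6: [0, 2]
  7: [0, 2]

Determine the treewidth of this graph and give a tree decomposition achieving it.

Every bag has size at most 3, so the width is 3 − 1 = 2 and tw(G) ≤ 2. For the lower bound, the 3 vertices {0, 1, 2} are pairwise adjacent, and any tree decomposition puts a clique entirely inside one bag — forcing width ≥ 2. Combining the bounds, tw(G) = 2.

Treewidth 2.
One optimal decomposition is:
Bags: B1 = {0, 1, 2}  B2 = {0, 2, 7}  B3 = {1, 2, 5}  B4 = {1, 2, 4}  B5 = {0, 2, 3}  B6 = {0, 2, 6}
Tree: B1–B2, B1–B3, B1–B4, B2–B5, B2–B6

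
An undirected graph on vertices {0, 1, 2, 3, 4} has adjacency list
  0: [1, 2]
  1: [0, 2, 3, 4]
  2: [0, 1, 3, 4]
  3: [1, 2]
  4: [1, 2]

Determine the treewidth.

A width-2 tree decomposition is:
Bags: B1 = {1, 2, 3}  B2 = {0, 1, 2}  B3 = {1, 2, 4}
Tree: B1–B2, B2–B3
The largest bag has 3 vertices, giving width 2; this decomposition certifies tw(G) ≤ 2. Conversely, {0, 1, 2} is a clique of size 3, and the vertices of any clique must share a bag in every tree decomposition; so some bag has ≥ 3 vertices and tw(G) ≥ 2. Hence tw(G) = 2 exactly.

2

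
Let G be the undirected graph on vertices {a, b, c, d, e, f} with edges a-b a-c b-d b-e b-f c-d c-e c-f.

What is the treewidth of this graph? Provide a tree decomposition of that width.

Each bag holds 3 vertices, so the decomposition has width 2, which upper-bounds the treewidth. Since c–f–b–d–c is a cycle in G, G is not acyclic. Forests are exactly the graphs of treewidth ≤ 1, so tw(G) ≥ 2. Therefore the treewidth is 2.

Treewidth 2.
Bags: B1 = {b, c, f}  B2 = {b, c, d}  B3 = {b, c, e}  B4 = {a, b, c}
Tree: B1–B2, B2–B3, B3–B4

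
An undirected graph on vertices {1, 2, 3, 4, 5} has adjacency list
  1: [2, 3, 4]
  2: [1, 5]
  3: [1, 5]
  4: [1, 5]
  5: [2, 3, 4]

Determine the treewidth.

2

A width-2 tree decomposition is:
Bags: B1 = {1, 3, 5}  B2 = {1, 4, 5}  B3 = {1, 2, 5}
Tree: B1–B2, B2–B3
Each bag holds 3 vertices, so the decomposition has width 2, which upper-bounds the treewidth. For the lower bound, G contains the cycle 5–3–1–4–5, so G is not a forest; only forests have treewidth ≤ 1, hence tw(G) ≥ 2. Combining the bounds, tw(G) = 2.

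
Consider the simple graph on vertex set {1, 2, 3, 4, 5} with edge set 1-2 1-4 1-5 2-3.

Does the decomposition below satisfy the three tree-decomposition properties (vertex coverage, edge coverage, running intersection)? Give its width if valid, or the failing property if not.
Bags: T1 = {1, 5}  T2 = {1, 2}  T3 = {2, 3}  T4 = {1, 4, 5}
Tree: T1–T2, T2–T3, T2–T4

No — bags containing vertex 5 are not connected in the tree.

A tree decomposition must satisfy three properties: every vertex lies in some bag; for every edge, both endpoints lie together in some bag; and for every vertex, the bags containing it form a connected subtree. Here bags containing vertex 5 are not connected in the tree, so the decomposition is invalid.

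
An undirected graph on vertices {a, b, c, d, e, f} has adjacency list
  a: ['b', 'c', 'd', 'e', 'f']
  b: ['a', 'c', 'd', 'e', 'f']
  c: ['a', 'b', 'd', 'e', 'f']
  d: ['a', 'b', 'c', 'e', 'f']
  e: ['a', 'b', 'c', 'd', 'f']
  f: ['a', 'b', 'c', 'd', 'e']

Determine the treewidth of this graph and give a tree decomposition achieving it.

With just one bag of size 6, the width is 6 − 1 = 5, so tw(G) ≤ 5. Conversely, {a, b, c, d, e, f} is a clique of size 6, and the vertices of any clique must share a bag in every tree decomposition; so some bag has ≥ 6 vertices and tw(G) ≥ 5. Therefore the treewidth is 5.

Treewidth 5.
One optimal decomposition is:
Bags: B1 = {a, b, c, d, e, f}
Tree: (single bag)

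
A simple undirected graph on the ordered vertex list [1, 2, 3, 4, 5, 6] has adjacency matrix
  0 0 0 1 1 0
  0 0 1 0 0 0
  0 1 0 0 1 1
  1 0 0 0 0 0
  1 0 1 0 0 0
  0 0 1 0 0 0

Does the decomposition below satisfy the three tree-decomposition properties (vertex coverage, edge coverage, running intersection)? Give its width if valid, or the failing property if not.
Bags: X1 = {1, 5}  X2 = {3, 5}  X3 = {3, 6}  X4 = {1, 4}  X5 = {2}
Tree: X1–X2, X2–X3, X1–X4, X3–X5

No — edge (3,2) lies in no bag.

A tree decomposition must satisfy three properties: every vertex lies in some bag; for every edge, both endpoints lie together in some bag; and for every vertex, the bags containing it form a connected subtree. Here edge (3,2) lies in no bag, so the decomposition is invalid.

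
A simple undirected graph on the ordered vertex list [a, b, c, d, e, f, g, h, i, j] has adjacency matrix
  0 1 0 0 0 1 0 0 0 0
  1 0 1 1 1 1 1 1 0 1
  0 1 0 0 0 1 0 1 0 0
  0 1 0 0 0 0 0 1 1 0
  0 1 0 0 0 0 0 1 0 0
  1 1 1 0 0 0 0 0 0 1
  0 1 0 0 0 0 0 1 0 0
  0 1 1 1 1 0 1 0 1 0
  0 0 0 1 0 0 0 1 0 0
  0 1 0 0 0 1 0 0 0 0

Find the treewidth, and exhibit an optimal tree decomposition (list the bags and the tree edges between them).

Each bag holds 3 vertices, so the decomposition has width 2, which upper-bounds the treewidth. Conversely, {a, b, f} is a clique of size 3, and the vertices of any clique must share a bag in every tree decomposition; so some bag has ≥ 3 vertices and tw(G) ≥ 2. The upper and lower bounds meet at 2, so that is the treewidth.

Treewidth 2.
Bags: B1 = {b, c, h}  B2 = {b, d, h}  B3 = {b, g, h}  B4 = {b, e, h}  B5 = {d, h, i}  B6 = {b, c, f}  B7 = {b, f, j}  B8 = {a, b, f}
Tree: B1–B2, B1–B3, B3–B4, B2–B5, B1–B6, B6–B7, B6–B8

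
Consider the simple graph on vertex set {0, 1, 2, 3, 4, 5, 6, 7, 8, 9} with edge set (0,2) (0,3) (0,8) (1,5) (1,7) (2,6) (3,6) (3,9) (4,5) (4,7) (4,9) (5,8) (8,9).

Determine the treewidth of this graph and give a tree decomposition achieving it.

Treewidth 2.
One such decomposition:
Bags: B1 = {1, 4, 7}  B2 = {1, 4, 5}  B3 = {4, 5, 9}  B4 = {5, 8, 9}  B5 = {3, 8, 9}  B6 = {0, 3, 8}  B7 = {0, 3, 6}  B8 = {0, 2, 6}
Tree: B1–B2, B2–B3, B3–B4, B4–B5, B5–B6, B6–B7, B7–B8

The largest bag has 3 vertices, giving width 2; this decomposition certifies tw(G) ≤ 2. The edges 7–1–5–4–7 form a cycle, so G is not a tree and its treewidth is at least 2. The upper and lower bounds meet at 2, so that is the treewidth.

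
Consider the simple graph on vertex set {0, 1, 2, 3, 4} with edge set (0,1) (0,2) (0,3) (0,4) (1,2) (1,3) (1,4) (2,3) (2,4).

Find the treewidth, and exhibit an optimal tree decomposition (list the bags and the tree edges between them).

Treewidth 3.
One optimal decomposition is:
Bags: B1 = {0, 1, 2, 3}  B2 = {0, 1, 2, 4}
Tree: B1–B2

Each bag holds 4 vertices, so the decomposition has width 3, which upper-bounds the treewidth. Conversely, {0, 1, 2, 3} is a clique of size 4, and the vertices of any clique must share a bag in every tree decomposition; so some bag has ≥ 4 vertices and tw(G) ≥ 3. Combining the bounds, tw(G) = 3.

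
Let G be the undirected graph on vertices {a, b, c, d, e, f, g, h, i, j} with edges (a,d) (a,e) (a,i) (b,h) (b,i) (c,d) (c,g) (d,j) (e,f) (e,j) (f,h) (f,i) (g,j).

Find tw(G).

2

A width-2 tree decomposition is:
Bags: B1 = {b, h, i}  B2 = {f, h, i}  B3 = {a, f, i}  B4 = {a, e, f}  B5 = {a, d, e}  B6 = {d, e, j}  B7 = {c, d, j}  B8 = {c, g, j}
Tree: B1–B2, B2–B3, B3–B4, B4–B5, B5–B6, B6–B7, B7–B8
Every bag has size at most 3, so the width is 3 − 1 = 2 and tw(G) ≤ 2. The edges b–h–f–i–b form a cycle, so G is not a tree and its treewidth is at least 2. Hence tw(G) = 2 exactly.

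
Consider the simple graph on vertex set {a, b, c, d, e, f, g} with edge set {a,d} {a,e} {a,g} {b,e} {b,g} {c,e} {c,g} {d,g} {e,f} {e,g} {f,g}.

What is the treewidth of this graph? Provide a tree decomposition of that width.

Each bag holds 3 vertices, so the decomposition has width 2, which upper-bounds the treewidth. On the other hand G contains the 3-clique {a, d, g}. A clique must lie in a single bag of any decomposition, so no decomposition can have width below 2. Hence tw(G) = 2 exactly.

Treewidth 2.
Bags: B1 = {e, f, g}  B2 = {a, e, g}  B3 = {b, e, g}  B4 = {c, e, g}  B5 = {a, d, g}
Tree: B1–B2, B1–B3, B2–B4, B2–B5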